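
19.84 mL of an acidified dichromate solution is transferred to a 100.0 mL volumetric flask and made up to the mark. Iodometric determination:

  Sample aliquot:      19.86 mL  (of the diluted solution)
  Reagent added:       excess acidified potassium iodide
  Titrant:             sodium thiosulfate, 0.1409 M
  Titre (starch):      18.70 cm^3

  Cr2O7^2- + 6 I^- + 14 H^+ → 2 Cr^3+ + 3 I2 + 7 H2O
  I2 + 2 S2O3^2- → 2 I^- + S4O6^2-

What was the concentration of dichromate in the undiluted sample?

0.1115 M

n(S2O3^2-) = 0.01870 × 0.1409 = 2.635 × 10^-3 mol
n(I2) = n(S2O3^2-)/2 = 1.317 × 10^-3 mol
From the 1:3 ratio, n(Cr2O7^2-) in the aliquot = 1/3 × 1.317 × 10^-3 = 4.391 × 10^-4 mol
[Cr2O7^2-]_dilute = 4.391 × 10^-4 / 0.01986 = 0.02211 mol/L
[Cr2O7^2-]_original = 0.02211 × 100.0/19.84 = 0.1115 mol/L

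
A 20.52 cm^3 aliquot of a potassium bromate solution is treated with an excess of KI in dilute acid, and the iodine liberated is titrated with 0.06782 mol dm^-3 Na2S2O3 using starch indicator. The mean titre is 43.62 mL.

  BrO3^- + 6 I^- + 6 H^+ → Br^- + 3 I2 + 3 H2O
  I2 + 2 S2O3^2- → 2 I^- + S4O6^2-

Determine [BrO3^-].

0.02403 mol/L

n(S2O3^2-) = 0.04362 × 0.06782 = 2.958 × 10^-3 mol
n(I2) = n(S2O3^2-)/2 = 1.479 × 10^-3 mol
From the 1:3 ratio, n(BrO3^-) in the aliquot = 1/3 × 1.479 × 10^-3 = 4.931 × 10^-4 mol
[BrO3^-] = 4.931 × 10^-4 / 0.02052 = 0.02403 mol/L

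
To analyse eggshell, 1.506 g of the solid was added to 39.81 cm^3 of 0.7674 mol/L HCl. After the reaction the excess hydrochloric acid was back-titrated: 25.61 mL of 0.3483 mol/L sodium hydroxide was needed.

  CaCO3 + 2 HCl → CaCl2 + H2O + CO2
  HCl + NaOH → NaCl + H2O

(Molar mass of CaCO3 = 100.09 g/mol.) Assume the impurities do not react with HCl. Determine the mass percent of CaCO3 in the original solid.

71.88 %

n(HCl) added = 0.03981 × 0.7674 = 0.03055 mol
n(NaOH) used in back-titration = 0.02561 × 0.3483 = 8.920 × 10^-3 mol
n(HCl) left over = 8.920 × 10^-3 mol (1:1 ratio)
n(HCl) consumed by analyte = 0.03055 − 8.920 × 10^-3 = 0.02163 mol
From the 1:2 ratio, n(CaCO3) = 1/2 × 0.02163 = 0.01082 mol
mass of CaCO3 = 0.01082 × 100.09 = 1.082 g
% CaCO3 = 1.082 / 1.506 × 100 = 71.88 %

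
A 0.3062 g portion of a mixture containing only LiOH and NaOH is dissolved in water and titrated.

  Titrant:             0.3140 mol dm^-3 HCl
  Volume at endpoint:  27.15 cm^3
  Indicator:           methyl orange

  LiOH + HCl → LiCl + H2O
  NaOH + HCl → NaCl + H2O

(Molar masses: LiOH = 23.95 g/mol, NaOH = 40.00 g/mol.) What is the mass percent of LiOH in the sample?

n(HCl) = 0.02715 × 0.3140 = 8.525 × 10^-3 mol
Let x = n(LiOH), y = n(NaOH).
Titrant: 1x + 1y = 8.525 × 10^-3;  mass: 23.95x + 40.00y = 0.3062
Solving, x = 2.168 × 10^-3 mol, y = 6.357 × 10^-3 mol
mass of LiOH = 2.168 × 10^-3 × 23.95 = 0.05193 g
% LiOH = 0.05193 / 0.3062 × 100 = 16.96 %

16.96 %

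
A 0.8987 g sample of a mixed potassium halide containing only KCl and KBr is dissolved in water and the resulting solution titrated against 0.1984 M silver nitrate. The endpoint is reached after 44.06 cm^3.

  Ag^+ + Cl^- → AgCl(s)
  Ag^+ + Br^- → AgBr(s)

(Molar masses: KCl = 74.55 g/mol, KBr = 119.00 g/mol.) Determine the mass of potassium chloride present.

n(AgNO3) = 0.04406 × 0.1984 = 8.742 × 10^-3 mol
Let x = n(KCl), y = n(KBr).
Titrant: 1x + 1y = 8.742 × 10^-3;  mass: 74.55x + 119.00y = 0.8987
Solving, x = 3.184 × 10^-3 mol, y = 5.557 × 10^-3 mol
mass of KCl = 3.184 × 10^-3 × 74.55 = 0.2374 g

0.2374 g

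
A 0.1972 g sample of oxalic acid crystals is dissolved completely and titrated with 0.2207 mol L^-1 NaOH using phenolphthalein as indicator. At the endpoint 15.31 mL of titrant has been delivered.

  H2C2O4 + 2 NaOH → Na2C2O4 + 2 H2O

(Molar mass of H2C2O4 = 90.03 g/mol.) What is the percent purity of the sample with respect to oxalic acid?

77.13 %

n(NaOH) = 0.01531 L × 0.2207 mol/L = 3.379 × 10^-3 mol
From the 1:2 ratio, n(H2C2O4) = 1/2 × 3.379 × 10^-3 = 1.689 × 10^-3 mol
mass of H2C2O4 = 1.689 × 10^-3 × 90.03 g/mol = 0.1521 g
% H2C2O4 = 0.1521 / 0.1972 × 100 = 77.13 %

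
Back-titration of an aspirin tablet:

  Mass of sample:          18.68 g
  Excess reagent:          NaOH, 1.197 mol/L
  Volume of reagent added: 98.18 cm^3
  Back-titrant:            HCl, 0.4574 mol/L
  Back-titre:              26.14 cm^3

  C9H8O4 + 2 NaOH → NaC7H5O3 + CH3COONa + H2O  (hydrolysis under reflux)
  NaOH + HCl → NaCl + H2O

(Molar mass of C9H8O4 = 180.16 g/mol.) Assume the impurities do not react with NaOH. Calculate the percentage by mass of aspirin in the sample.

50.91 %

n(NaOH) added = 0.09818 × 1.197 = 0.1175 mol
n(HCl) used in back-titration = 0.02614 × 0.4574 = 0.01196 mol
n(NaOH) left over = 0.01196 mol (1:1 ratio)
n(NaOH) consumed by analyte = 0.1175 − 0.01196 = 0.1056 mol
From the 1:2 ratio, n(C9H8O4) = 1/2 × 0.1056 = 0.05278 mol
mass of C9H8O4 = 0.05278 × 180.16 = 9.509 g
% C9H8O4 = 9.509 / 18.68 × 100 = 50.91 %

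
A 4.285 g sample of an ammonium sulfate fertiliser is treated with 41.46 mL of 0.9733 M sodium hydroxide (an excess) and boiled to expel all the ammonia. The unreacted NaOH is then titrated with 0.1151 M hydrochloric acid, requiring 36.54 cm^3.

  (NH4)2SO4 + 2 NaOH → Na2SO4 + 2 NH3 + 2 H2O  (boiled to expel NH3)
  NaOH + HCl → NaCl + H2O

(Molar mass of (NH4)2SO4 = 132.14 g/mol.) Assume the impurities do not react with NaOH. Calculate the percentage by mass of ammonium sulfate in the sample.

n(NaOH) added = 0.04146 × 0.9733 = 0.04035 mol
n(HCl) used in back-titration = 0.03654 × 0.1151 = 4.206 × 10^-3 mol
n(NaOH) left over = 4.206 × 10^-3 mol (1:1 ratio)
n(NaOH) consumed by analyte = 0.04035 − 4.206 × 10^-3 = 0.03615 mol
From the 1:2 ratio, n((NH4)2SO4) = 1/2 × 0.03615 = 0.01807 mol
mass of (NH4)2SO4 = 0.01807 × 132.14 = 2.388 g
% (NH4)2SO4 = 2.388 / 4.285 × 100 = 55.74 %

55.74 %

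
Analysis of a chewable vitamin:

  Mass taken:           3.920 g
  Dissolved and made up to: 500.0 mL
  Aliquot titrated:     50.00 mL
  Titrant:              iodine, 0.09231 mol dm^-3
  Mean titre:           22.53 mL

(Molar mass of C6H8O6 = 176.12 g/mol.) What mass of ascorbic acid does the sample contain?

C6H8O6 + I2 → C6H6O6 + 2 HI
n(I2) per titration = 0.02253 × 0.09231 = 2.080 × 10^-3 mol
n(C6H8O6) in each aliquot = 2.080 × 10^-3 mol (1:1 ratio)
n(C6H8O6) in the whole flask = 2.080 × 10^-3 × 500.0/50.00 = 0.02080 mol
mass of C6H8O6 = 0.02080 × 176.12 = 3.663 g

3.663 g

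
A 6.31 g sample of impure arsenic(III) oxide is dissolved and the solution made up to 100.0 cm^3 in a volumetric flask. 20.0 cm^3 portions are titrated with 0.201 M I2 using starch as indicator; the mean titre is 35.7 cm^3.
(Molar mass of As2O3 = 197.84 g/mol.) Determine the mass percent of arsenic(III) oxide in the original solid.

56.2 %

As2O3 + 2 I2 + 2 H2O → As2O5 + 4 HI
n(I2) per titration = 0.0357 × 0.201 = 7.18 × 10^-3 mol
From the 1:2 ratio, n(As2O3) in each aliquot = 1/2 × 7.18 × 10^-3 = 3.59 × 10^-3 mol
n(As2O3) in the whole flask = 3.59 × 10^-3 × 100.0/20.0 = 0.0179 mol
mass of As2O3 = 0.0179 × 197.84 = 3.55 g
% As2O3 = 3.55 / 6.31 × 100 = 56.2 %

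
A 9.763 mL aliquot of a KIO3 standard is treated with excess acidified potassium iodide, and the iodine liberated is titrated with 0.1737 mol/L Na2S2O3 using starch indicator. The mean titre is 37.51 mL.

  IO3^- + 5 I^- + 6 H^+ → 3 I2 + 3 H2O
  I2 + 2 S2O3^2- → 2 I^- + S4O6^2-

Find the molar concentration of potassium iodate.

n(S2O3^2-) = 0.03751 × 0.1737 = 6.515 × 10^-3 mol
n(I2) = n(S2O3^2-)/2 = 3.258 × 10^-3 mol
From the 1:3 ratio, n(IO3^-) in the aliquot = 1/3 × 3.258 × 10^-3 = 1.086 × 10^-3 mol
[IO3^-] = 1.086 × 10^-3 / 0.009763 = 0.1112 mol/L

0.1112 mol/L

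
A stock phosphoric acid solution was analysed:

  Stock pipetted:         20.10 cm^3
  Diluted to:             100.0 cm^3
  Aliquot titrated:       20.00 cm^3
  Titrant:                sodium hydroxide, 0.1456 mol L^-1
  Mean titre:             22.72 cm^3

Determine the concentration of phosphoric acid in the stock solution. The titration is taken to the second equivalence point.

H3PO4 + 2 NaOH → Na2HPO4 + 2 H2O
n(NaOH) = 0.02272 × 0.1456 = 3.308 × 10^-3 mol
From the 1:2 ratio, n(H3PO4) in the aliquot = 1/2 × 3.308 × 10^-3 = 1.654 × 10^-3 mol
[H3PO4]_dilute = 1.654 × 10^-3 / 0.02000 = 0.08270 mol/L
Dilution factor = 100.0 / 20.10 = 4.975
[H3PO4]_stock = 0.08270 × 4.975 = 0.4114 mol/L

0.4114 mol/L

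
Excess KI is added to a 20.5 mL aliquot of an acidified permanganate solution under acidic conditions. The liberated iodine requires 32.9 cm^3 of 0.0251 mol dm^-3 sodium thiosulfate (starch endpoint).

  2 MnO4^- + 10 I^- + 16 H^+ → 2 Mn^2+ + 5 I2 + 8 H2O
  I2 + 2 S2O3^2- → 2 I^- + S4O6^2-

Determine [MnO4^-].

n(S2O3^2-) = 0.0329 × 0.0251 = 8.26 × 10^-4 mol
n(I2) = n(S2O3^2-)/2 = 4.13 × 10^-4 mol
From the 2:5 ratio, n(MnO4^-) in the aliquot = 2/5 × 4.13 × 10^-4 = 1.65 × 10^-4 mol
[MnO4^-] = 1.65 × 10^-4 / 0.0205 = 0.00806 mol/L

0.00806 mol/L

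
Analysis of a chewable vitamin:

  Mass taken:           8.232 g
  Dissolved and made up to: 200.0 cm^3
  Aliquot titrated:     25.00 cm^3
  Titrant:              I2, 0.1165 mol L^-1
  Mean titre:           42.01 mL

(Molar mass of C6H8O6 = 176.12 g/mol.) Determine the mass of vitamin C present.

6.896 g

C6H8O6 + I2 → C6H6O6 + 2 HI
n(I2) per titration = 0.04201 × 0.1165 = 4.894 × 10^-3 mol
n(C6H8O6) in each aliquot = 4.894 × 10^-3 mol (1:1 ratio)
n(C6H8O6) in the whole flask = 4.894 × 10^-3 × 200.0/25.00 = 0.03915 mol
mass of C6H8O6 = 0.03915 × 176.12 = 6.896 g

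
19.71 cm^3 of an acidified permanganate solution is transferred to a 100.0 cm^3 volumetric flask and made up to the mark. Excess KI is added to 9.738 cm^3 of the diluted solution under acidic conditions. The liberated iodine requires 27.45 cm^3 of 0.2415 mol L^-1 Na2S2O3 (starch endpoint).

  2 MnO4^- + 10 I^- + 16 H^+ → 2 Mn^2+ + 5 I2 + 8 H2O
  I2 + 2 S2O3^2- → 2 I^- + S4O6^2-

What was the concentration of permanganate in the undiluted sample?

0.6908 mol/L

n(S2O3^2-) = 0.02745 × 0.2415 = 6.629 × 10^-3 mol
n(I2) = n(S2O3^2-)/2 = 3.315 × 10^-3 mol
From the 2:5 ratio, n(MnO4^-) in the aliquot = 2/5 × 3.315 × 10^-3 = 1.326 × 10^-3 mol
[MnO4^-]_dilute = 1.326 × 10^-3 / 0.009738 = 0.1362 mol/L
[MnO4^-]_original = 0.1362 × 100.0/19.71 = 0.6908 mol/L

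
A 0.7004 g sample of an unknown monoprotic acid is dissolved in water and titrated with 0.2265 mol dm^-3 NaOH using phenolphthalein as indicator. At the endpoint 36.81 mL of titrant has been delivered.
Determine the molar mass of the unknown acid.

n(NaOH) = 0.03681 L × 0.2265 mol/L = 8.337 × 10^-3 mol
n(HA) = 8.337 × 10^-3 mol (1:1 ratio)
M = m / n = 0.7004 g / 8.337 × 10^-3 mol = 84.01 g/mol

84.01 g/mol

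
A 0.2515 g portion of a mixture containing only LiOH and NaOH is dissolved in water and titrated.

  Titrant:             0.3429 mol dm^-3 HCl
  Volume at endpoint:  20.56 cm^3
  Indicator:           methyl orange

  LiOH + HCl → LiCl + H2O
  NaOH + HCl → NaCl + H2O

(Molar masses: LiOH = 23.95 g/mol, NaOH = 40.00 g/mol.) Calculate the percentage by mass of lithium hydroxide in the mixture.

n(HCl) = 0.02056 × 0.3429 = 7.050 × 10^-3 mol
Let x = n(LiOH), y = n(NaOH).
Titrant: 1x + 1y = 7.050 × 10^-3;  mass: 23.95x + 40.00y = 0.2515
Solving, x = 1.900 × 10^-3 mol, y = 5.150 × 10^-3 mol
mass of LiOH = 1.900 × 10^-3 × 23.95 = 0.04551 g
% LiOH = 0.04551 / 0.2515 × 100 = 18.10 %

18.10 %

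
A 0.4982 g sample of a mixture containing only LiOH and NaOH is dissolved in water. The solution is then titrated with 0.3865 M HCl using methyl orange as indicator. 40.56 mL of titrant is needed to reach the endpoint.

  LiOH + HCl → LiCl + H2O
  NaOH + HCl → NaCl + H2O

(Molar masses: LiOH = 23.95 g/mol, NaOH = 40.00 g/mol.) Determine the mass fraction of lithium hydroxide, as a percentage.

38.60 %

n(HCl) = 0.04056 × 0.3865 = 0.01568 mol
Let x = n(LiOH), y = n(NaOH).
Titrant: 1x + 1y = 0.01568;  mass: 23.95x + 40.00y = 0.4982
Solving, x = 8.029 × 10^-3 mol, y = 7.648 × 10^-3 mol
mass of LiOH = 8.029 × 10^-3 × 23.95 = 0.1923 g
% LiOH = 0.1923 / 0.4982 × 100 = 38.60 %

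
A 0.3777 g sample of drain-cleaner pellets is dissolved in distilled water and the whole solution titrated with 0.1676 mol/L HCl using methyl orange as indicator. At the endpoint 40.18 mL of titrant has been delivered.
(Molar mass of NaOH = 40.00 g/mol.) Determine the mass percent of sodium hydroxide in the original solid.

71.32 %

NaOH + HCl → NaCl + H2O
n(HCl) = 0.04018 L × 0.1676 mol/L = 6.734 × 10^-3 mol
n(NaOH) = 6.734 × 10^-3 mol (1:1 ratio)
mass of NaOH = 6.734 × 10^-3 × 40.00 g/mol = 0.2694 g
% NaOH = 0.2694 / 0.3777 × 100 = 71.32 %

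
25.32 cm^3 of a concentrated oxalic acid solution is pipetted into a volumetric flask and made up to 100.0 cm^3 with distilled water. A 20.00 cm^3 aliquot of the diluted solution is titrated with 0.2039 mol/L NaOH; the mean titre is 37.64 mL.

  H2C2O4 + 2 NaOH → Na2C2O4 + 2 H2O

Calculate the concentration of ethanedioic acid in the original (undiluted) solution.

0.7578 mol/L

n(NaOH) = 0.03764 × 0.2039 = 7.675 × 10^-3 mol
From the 1:2 ratio, n(H2C2O4) in the aliquot = 1/2 × 7.675 × 10^-3 = 3.837 × 10^-3 mol
[H2C2O4]_dilute = 3.837 × 10^-3 / 0.02000 = 0.1919 mol/L
Dilution factor = 100.0 / 25.32 = 3.949
[H2C2O4]_stock = 0.1919 × 3.949 = 0.7578 mol/L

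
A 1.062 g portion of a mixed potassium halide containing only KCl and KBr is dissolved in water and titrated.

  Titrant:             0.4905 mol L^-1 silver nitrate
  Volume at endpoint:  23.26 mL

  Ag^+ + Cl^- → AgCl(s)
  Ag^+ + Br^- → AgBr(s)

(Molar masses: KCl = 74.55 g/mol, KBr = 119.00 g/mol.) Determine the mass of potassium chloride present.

0.4959 g

n(AgNO3) = 0.02326 × 0.4905 = 0.01141 mol
Let x = n(KCl), y = n(KBr).
Titrant: 1x + 1y = 0.01141;  mass: 74.55x + 119.00y = 1.062
Solving, x = 6.652 × 10^-3 mol, y = 4.757 × 10^-3 mol
mass of KCl = 6.652 × 10^-3 × 74.55 = 0.4959 g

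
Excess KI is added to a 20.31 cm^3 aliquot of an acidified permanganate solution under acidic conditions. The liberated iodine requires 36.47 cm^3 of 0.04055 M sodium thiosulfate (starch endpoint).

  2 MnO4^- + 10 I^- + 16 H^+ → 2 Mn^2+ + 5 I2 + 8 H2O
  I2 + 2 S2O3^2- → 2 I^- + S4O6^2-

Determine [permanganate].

0.01456 M

n(S2O3^2-) = 0.03647 × 0.04055 = 1.479 × 10^-3 mol
n(I2) = n(S2O3^2-)/2 = 7.394 × 10^-4 mol
From the 2:5 ratio, n(MnO4^-) in the aliquot = 2/5 × 7.394 × 10^-4 = 2.958 × 10^-4 mol
[MnO4^-] = 2.958 × 10^-4 / 0.02031 = 0.01456 mol/L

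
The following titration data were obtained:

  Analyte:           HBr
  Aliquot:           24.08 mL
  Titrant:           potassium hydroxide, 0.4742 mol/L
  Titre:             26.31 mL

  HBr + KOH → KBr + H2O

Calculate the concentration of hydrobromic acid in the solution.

n(KOH) = 0.02631 L × 0.4742 mol/L = 0.01248 mol
n(HBr) = 0.01248 mol (1:1 mole ratio)
[HBr] = 0.01248 mol / 0.02408 L = 0.5181 mol/L

0.5181 mol/L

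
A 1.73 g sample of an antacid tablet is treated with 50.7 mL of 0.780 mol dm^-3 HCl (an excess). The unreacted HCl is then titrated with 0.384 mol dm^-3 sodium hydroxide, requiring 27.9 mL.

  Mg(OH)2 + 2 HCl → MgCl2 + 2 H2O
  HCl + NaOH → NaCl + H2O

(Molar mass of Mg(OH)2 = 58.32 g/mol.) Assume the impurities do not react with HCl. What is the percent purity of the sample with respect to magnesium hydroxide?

48.6 %

n(HCl) added = 0.0507 × 0.780 = 0.0395 mol
n(NaOH) used in back-titration = 0.0279 × 0.384 = 0.0107 mol
n(HCl) left over = 0.0107 mol (1:1 ratio)
n(HCl) consumed by analyte = 0.0395 − 0.0107 = 0.0288 mol
From the 1:2 ratio, n(Mg(OH)2) = 1/2 × 0.0288 = 0.0144 mol
mass of Mg(OH)2 = 0.0144 × 58.32 = 0.841 g
% Mg(OH)2 = 0.841 / 1.73 × 100 = 48.6 %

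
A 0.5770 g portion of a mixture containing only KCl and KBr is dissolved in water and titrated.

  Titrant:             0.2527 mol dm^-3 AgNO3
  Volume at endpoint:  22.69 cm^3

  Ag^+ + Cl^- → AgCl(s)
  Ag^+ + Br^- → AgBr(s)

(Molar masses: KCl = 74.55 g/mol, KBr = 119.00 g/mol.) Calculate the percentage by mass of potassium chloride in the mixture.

30.61 %

n(AgNO3) = 0.02269 × 0.2527 = 5.734 × 10^-3 mol
Let x = n(KCl), y = n(KBr).
Titrant: 1x + 1y = 5.734 × 10^-3;  mass: 74.55x + 119.00y = 0.5770
Solving, x = 2.369 × 10^-3 mol, y = 3.364 × 10^-3 mol
mass of KCl = 2.369 × 10^-3 × 74.55 = 0.1766 g
% KCl = 0.1766 / 0.5770 × 100 = 30.61 %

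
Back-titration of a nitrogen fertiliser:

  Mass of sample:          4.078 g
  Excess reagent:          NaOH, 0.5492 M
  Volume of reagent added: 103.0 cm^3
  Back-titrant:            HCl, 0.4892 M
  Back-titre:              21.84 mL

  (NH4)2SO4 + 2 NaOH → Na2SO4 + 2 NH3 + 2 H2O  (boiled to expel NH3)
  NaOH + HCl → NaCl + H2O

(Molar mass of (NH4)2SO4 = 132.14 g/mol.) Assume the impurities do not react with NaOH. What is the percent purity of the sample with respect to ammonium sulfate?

n(NaOH) added = 0.1030 × 0.5492 = 0.05657 mol
n(HCl) used in back-titration = 0.02184 × 0.4892 = 0.01068 mol
n(NaOH) left over = 0.01068 mol (1:1 ratio)
n(NaOH) consumed by analyte = 0.05657 − 0.01068 = 0.04588 mol
From the 1:2 ratio, n((NH4)2SO4) = 1/2 × 0.04588 = 0.02294 mol
mass of (NH4)2SO4 = 0.02294 × 132.14 = 3.032 g
% (NH4)2SO4 = 3.032 / 4.078 × 100 = 74.34 %

74.34 %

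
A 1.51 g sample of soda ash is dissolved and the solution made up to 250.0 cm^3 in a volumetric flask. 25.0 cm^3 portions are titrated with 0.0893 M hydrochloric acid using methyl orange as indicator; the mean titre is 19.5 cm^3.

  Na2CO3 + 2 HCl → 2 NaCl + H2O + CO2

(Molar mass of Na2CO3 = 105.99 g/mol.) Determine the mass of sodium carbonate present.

0.923 g

n(HCl) per titration = 0.0195 × 0.0893 = 1.74 × 10^-3 mol
From the 1:2 ratio, n(Na2CO3) in each aliquot = 1/2 × 1.74 × 10^-3 = 8.71 × 10^-4 mol
n(Na2CO3) in the whole flask = 8.71 × 10^-4 × 250.0/25.0 = 8.71 × 10^-3 mol
mass of Na2CO3 = 8.71 × 10^-3 × 105.99 = 0.923 g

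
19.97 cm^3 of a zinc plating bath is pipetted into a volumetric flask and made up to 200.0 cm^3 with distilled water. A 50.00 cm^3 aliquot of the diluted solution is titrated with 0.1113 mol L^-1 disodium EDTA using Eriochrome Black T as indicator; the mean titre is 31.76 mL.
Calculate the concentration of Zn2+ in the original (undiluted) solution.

Zn^2+ + EDTA^4- → [Zn(EDTA)]^2-
n(EDTA) = 0.03176 × 0.1113 = 3.535 × 10^-3 mol
n(Zn2+) in the aliquot = 3.535 × 10^-3 mol (1:1 ratio)
[Zn2+]_dilute = 3.535 × 10^-3 / 0.05000 = 0.07070 mol/L
Dilution factor = 200.0 / 19.97 = 10.02
[Zn2+]_stock = 0.07070 × 10.02 = 0.7080 mol/L

0.7080 mol/L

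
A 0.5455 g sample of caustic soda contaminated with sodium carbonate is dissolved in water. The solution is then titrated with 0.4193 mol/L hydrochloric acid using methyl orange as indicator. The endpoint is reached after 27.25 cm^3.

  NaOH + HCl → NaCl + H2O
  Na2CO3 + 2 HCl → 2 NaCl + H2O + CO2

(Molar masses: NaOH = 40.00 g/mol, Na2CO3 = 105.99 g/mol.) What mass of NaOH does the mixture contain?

n(HCl) = 0.02725 × 0.4193 = 0.01143 mol
Let x = n(NaOH), y = n(Na2CO3).
Titrant: 1x + 2y = 0.01143;  mass: 40.00x + 105.99y = 0.5455
Solving, x = 4.618 × 10^-3 mol, y = 3.404 × 10^-3 mol
mass of NaOH = 4.618 × 10^-3 × 40.00 = 0.1847 g

0.1847 g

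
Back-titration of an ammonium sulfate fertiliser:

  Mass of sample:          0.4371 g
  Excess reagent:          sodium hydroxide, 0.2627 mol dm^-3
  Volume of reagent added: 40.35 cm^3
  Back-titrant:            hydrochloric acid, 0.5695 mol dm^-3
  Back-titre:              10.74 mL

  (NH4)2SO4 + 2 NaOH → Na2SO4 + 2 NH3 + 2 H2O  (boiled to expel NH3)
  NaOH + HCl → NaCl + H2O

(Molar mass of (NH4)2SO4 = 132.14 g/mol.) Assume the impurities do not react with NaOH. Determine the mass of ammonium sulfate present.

n(NaOH) added = 0.04035 × 0.2627 = 0.01060 mol
n(HCl) used in back-titration = 0.01074 × 0.5695 = 6.116 × 10^-3 mol
n(NaOH) left over = 6.116 × 10^-3 mol (1:1 ratio)
n(NaOH) consumed by analyte = 0.01060 − 6.116 × 10^-3 = 4.484 × 10^-3 mol
From the 1:2 ratio, n((NH4)2SO4) = 1/2 × 4.484 × 10^-3 = 2.242 × 10^-3 mol
mass of (NH4)2SO4 = 2.242 × 10^-3 × 132.14 = 0.2962 g

0.2962 g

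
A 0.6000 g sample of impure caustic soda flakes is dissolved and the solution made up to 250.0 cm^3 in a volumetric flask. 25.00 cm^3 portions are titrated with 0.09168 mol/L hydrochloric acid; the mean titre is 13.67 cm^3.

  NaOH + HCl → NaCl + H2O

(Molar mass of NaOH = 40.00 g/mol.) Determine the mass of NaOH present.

n(HCl) per titration = 0.01367 × 0.09168 = 1.253 × 10^-3 mol
n(NaOH) in each aliquot = 1.253 × 10^-3 mol (1:1 ratio)
n(NaOH) in the whole flask = 1.253 × 10^-3 × 250.0/25.00 = 0.01253 mol
mass of NaOH = 0.01253 × 40.00 = 0.5013 g

0.5013 g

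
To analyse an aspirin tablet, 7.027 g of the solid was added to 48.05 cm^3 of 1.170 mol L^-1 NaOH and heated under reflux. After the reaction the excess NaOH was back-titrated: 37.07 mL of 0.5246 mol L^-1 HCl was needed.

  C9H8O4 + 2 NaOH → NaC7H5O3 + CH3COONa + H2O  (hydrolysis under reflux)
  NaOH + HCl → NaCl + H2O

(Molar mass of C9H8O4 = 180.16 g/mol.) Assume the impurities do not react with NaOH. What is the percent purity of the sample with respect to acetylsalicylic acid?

n(NaOH) added = 0.04805 × 1.170 = 0.05622 mol
n(HCl) used in back-titration = 0.03707 × 0.5246 = 0.01945 mol
n(NaOH) left over = 0.01945 mol (1:1 ratio)
n(NaOH) consumed by analyte = 0.05622 − 0.01945 = 0.03677 mol
From the 1:2 ratio, n(C9H8O4) = 1/2 × 0.03677 = 0.01839 mol
mass of C9H8O4 = 0.01839 × 180.16 = 3.312 g
% C9H8O4 = 3.312 / 7.027 × 100 = 47.14 %

47.14 %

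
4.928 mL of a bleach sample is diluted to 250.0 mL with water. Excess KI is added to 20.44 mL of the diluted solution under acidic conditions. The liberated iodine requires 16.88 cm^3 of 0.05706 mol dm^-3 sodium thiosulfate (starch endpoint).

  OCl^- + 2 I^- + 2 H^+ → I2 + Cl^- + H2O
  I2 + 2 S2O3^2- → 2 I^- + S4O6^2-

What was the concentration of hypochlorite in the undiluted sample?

n(S2O3^2-) = 0.01688 × 0.05706 = 9.632 × 10^-4 mol
n(I2) = n(S2O3^2-)/2 = 4.816 × 10^-4 mol
n(OCl^-) in the aliquot = 4.816 × 10^-4 mol (1:1 ratio)
[OCl^-]_dilute = 4.816 × 10^-4 / 0.02044 = 0.02356 mol/L
[OCl^-]_original = 0.02356 × 250.0/4.928 = 1.195 mol/L

1.195 mol/L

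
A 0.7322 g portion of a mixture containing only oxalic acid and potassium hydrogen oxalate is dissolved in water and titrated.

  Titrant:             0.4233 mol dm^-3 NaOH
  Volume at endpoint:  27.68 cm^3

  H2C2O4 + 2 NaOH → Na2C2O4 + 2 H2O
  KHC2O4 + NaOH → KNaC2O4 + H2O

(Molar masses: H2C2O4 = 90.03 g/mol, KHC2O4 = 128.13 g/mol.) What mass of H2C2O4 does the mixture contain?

n(NaOH) = 0.02768 × 0.4233 = 0.01172 mol
Let x = n(H2C2O4), y = n(KHC2O4).
Titrant: 2x + 1y = 0.01172;  mass: 90.03x + 128.13y = 0.7322
Solving, x = 4.627 × 10^-3 mol, y = 2.464 × 10^-3 mol
mass of H2C2O4 = 4.627 × 10^-3 × 90.03 = 0.4165 g

0.4165 g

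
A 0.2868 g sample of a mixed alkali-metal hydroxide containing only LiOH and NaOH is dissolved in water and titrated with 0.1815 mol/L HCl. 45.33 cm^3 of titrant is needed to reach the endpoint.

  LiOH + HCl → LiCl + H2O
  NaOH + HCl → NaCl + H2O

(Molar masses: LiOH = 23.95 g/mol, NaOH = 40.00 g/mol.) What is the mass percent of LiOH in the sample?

n(HCl) = 0.04533 × 0.1815 = 8.227 × 10^-3 mol
Let x = n(LiOH), y = n(NaOH).
Titrant: 1x + 1y = 8.227 × 10^-3;  mass: 23.95x + 40.00y = 0.2868
Solving, x = 2.635 × 10^-3 mol, y = 5.592 × 10^-3 mol
mass of LiOH = 2.635 × 10^-3 × 23.95 = 0.06311 g
% LiOH = 0.06311 / 0.2868 × 100 = 22.01 %

22.01 %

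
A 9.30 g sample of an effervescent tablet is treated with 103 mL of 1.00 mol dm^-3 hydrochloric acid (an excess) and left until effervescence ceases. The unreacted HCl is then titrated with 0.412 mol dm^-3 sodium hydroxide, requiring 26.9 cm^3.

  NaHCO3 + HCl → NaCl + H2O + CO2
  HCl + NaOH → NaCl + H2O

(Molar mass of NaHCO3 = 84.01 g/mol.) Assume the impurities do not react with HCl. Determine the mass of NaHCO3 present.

7.72 g

n(HCl) added = 0.103 × 1.00 = 0.103 mol
n(NaOH) used in back-titration = 0.0269 × 0.412 = 0.0111 mol
n(HCl) left over = 0.0111 mol (1:1 ratio)
n(HCl) consumed by analyte = 0.103 − 0.0111 = 0.0919 mol
n(NaHCO3) = 0.0919 mol (1:1 ratio)
mass of NaHCO3 = 0.0919 × 84.01 = 7.72 g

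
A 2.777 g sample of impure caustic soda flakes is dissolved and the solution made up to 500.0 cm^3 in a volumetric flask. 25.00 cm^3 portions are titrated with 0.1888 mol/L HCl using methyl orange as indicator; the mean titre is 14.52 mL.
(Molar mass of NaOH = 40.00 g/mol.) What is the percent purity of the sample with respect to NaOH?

NaOH + HCl → NaCl + H2O
n(HCl) per titration = 0.01452 × 0.1888 = 2.741 × 10^-3 mol
n(NaOH) in each aliquot = 2.741 × 10^-3 mol (1:1 ratio)
n(NaOH) in the whole flask = 2.741 × 10^-3 × 500.0/25.00 = 0.05483 mol
mass of NaOH = 0.05483 × 40.00 = 2.193 g
% NaOH = 2.193 / 2.777 × 100 = 78.97 %

78.97 %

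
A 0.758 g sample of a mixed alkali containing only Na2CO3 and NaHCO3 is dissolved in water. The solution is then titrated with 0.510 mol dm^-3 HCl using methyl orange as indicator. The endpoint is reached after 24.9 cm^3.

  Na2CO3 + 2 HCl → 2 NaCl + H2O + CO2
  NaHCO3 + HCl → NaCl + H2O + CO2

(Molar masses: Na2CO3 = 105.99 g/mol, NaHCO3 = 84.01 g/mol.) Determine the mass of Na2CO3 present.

0.528 g

n(HCl) = 0.0249 × 0.510 = 0.0127 mol
Let x = n(Na2CO3), y = n(NaHCO3).
Titrant: 2x + 1y = 0.0127;  mass: 105.99x + 84.01y = 0.758
Solving, x = 4.98 × 10^-3 mol, y = 2.74 × 10^-3 mol
mass of Na2CO3 = 4.98 × 10^-3 × 105.99 = 0.528 g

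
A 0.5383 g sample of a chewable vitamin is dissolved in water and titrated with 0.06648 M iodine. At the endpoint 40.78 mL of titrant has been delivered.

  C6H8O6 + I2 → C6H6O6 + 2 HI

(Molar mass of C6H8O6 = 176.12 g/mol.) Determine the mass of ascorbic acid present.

0.4775 g

n(I2) = 0.04078 L × 0.06648 mol/L = 2.711 × 10^-3 mol
n(C6H8O6) = 2.711 × 10^-3 mol (1:1 ratio)
mass of C6H8O6 = 2.711 × 10^-3 × 176.12 g/mol = 0.4775 g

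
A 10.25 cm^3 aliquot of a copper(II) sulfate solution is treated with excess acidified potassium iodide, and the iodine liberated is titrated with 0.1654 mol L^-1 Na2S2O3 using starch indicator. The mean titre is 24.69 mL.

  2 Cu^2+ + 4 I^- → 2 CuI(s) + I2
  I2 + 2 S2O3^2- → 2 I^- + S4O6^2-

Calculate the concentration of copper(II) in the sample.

0.3984 mol/L

n(S2O3^2-) = 0.02469 × 0.1654 = 4.084 × 10^-3 mol
n(I2) = n(S2O3^2-)/2 = 2.042 × 10^-3 mol
From the 2:1 ratio, n(Cu2+) in the aliquot = 2/1 × 2.042 × 10^-3 = 4.084 × 10^-3 mol
[Cu2+] = 4.084 × 10^-3 / 0.01025 = 0.3984 mol/L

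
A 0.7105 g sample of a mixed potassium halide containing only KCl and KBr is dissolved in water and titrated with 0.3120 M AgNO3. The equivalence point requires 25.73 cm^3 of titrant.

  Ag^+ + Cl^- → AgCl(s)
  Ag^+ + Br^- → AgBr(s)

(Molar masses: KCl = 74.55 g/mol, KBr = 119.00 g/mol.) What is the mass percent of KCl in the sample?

57.79 %

n(AgNO3) = 0.02573 × 0.3120 = 8.028 × 10^-3 mol
Let x = n(KCl), y = n(KBr).
Titrant: 1x + 1y = 8.028 × 10^-3;  mass: 74.55x + 119.00y = 0.7105
Solving, x = 5.507 × 10^-3 mol, y = 2.520 × 10^-3 mol
mass of KCl = 5.507 × 10^-3 × 74.55 = 0.4106 g
% KCl = 0.4106 / 0.7105 × 100 = 57.79 %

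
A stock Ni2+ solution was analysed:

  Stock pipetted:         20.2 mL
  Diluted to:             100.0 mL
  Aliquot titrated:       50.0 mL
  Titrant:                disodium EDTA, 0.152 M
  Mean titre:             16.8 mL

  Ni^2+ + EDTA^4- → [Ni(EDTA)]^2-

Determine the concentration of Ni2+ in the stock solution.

0.253 M

n(EDTA) = 0.0168 × 0.152 = 2.55 × 10^-3 mol
n(Ni2+) in the aliquot = 2.55 × 10^-3 mol (1:1 ratio)
[Ni2+]_dilute = 2.55 × 10^-3 / 0.0500 = 0.0511 mol/L
Dilution factor = 100.0 / 20.2 = 4.950
[Ni2+]_stock = 0.0511 × 4.950 = 0.253 mol/L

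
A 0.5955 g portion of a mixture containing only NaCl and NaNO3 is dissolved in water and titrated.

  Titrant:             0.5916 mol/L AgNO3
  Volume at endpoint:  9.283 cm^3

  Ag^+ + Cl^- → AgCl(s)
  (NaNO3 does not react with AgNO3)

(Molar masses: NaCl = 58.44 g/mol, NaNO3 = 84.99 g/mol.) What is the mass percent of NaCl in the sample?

n(AgNO3) = 0.009283 × 0.5916 = 5.492 × 10^-3 mol
Let x = n(NaCl), y = n(NaNO3).
Titrant: 1x = 5.492 × 10^-3;  mass: 58.44x + 84.99y = 0.5955
Solving, x = 5.492 × 10^-3 mol, y = 3.230 × 10^-3 mol
mass of NaCl = 5.492 × 10^-3 × 58.44 = 0.3209 g
% NaCl = 0.3209 / 0.5955 × 100 = 53.89 %

53.89 %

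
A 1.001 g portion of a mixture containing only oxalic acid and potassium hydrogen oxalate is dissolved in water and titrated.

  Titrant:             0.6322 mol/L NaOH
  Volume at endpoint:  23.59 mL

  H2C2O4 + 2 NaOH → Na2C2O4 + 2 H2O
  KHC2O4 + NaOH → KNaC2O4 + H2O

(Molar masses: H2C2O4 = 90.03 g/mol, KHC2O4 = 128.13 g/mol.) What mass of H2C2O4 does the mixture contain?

n(NaOH) = 0.02359 × 0.6322 = 0.01491 mol
Let x = n(H2C2O4), y = n(KHC2O4).
Titrant: 2x + 1y = 0.01491;  mass: 90.03x + 128.13y = 1.001
Solving, x = 5.474 × 10^-3 mol, y = 3.966 × 10^-3 mol
mass of H2C2O4 = 5.474 × 10^-3 × 90.03 = 0.4928 g

0.4928 g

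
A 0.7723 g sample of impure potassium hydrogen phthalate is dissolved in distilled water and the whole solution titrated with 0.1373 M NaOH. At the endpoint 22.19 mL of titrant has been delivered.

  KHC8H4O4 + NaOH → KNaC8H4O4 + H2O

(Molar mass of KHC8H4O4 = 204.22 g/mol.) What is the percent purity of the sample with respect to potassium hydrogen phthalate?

n(NaOH) = 0.02219 L × 0.1373 mol/L = 3.047 × 10^-3 mol
n(KHC8H4O4) = 3.047 × 10^-3 mol (1:1 ratio)
mass of KHC8H4O4 = 3.047 × 10^-3 × 204.22 g/mol = 0.6222 g
% KHC8H4O4 = 0.6222 / 0.7723 × 100 = 80.56 %

80.56 %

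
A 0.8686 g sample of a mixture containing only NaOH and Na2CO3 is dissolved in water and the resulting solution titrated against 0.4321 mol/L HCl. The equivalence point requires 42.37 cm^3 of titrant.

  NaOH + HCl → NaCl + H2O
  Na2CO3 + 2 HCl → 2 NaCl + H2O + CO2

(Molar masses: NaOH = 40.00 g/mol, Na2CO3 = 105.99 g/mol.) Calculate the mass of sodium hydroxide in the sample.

0.3128 g

n(HCl) = 0.04237 × 0.4321 = 0.01831 mol
Let x = n(NaOH), y = n(Na2CO3).
Titrant: 1x + 2y = 0.01831;  mass: 40.00x + 105.99y = 0.8686
Solving, x = 7.821 × 10^-3 mol, y = 5.243 × 10^-3 mol
mass of NaOH = 7.821 × 10^-3 × 40.00 = 0.3128 g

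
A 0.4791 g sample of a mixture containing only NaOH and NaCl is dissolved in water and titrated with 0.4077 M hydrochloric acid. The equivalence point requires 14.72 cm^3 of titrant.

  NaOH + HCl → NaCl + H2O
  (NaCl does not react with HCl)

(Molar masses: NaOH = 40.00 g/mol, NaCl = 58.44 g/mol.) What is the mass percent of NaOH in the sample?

n(HCl) = 0.01472 × 0.4077 = 6.001 × 10^-3 mol
Let x = n(NaOH), y = n(NaCl).
Titrant: 1x = 6.001 × 10^-3;  mass: 40.00x + 58.44y = 0.4791
Solving, x = 6.001 × 10^-3 mol, y = 4.090 × 10^-3 mol
mass of NaOH = 6.001 × 10^-3 × 40.00 = 0.2401 g
% NaOH = 0.2401 / 0.4791 × 100 = 50.11 %

50.11 %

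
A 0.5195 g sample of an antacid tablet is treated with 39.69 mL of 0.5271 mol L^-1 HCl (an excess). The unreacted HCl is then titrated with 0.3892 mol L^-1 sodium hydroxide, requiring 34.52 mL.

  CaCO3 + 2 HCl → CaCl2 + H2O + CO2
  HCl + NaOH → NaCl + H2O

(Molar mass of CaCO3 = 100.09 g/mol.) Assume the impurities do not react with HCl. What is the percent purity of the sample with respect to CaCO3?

n(HCl) added = 0.03969 × 0.5271 = 0.02092 mol
n(NaOH) used in back-titration = 0.03452 × 0.3892 = 0.01344 mol
n(HCl) left over = 0.01344 mol (1:1 ratio)
n(HCl) consumed by analyte = 0.02092 − 0.01344 = 7.485 × 10^-3 mol
From the 1:2 ratio, n(CaCO3) = 1/2 × 7.485 × 10^-3 = 3.743 × 10^-3 mol
mass of CaCO3 = 3.743 × 10^-3 × 100.09 = 0.3746 g
% CaCO3 = 0.3746 / 0.5195 × 100 = 72.11 %

72.11 %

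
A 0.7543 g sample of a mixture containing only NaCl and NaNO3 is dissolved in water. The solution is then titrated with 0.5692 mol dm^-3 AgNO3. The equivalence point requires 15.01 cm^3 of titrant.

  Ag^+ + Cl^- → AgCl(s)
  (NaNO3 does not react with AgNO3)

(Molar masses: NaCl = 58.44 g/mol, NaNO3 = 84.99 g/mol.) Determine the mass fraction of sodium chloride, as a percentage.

n(AgNO3) = 0.01501 × 0.5692 = 8.544 × 10^-3 mol
Let x = n(NaCl), y = n(NaNO3).
Titrant: 1x = 8.544 × 10^-3;  mass: 58.44x + 84.99y = 0.7543
Solving, x = 8.544 × 10^-3 mol, y = 3.000 × 10^-3 mol
mass of NaCl = 8.544 × 10^-3 × 58.44 = 0.4993 g
% NaCl = 0.4993 / 0.7543 × 100 = 66.19 %

66.19 %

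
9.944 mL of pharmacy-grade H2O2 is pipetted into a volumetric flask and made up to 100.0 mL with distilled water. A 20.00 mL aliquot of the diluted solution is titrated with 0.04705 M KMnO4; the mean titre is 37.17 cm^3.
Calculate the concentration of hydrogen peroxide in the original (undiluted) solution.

2.198 M

2 MnO4^- + 5 H2O2 + 6 H^+ → 2 Mn^2+ + 5 O2 + 8 H2O
n(KMnO4) = 0.03717 × 0.04705 = 1.749 × 10^-3 mol
From the 5:2 ratio, n(H2O2) in the aliquot = 5/2 × 1.749 × 10^-3 = 4.372 × 10^-3 mol
[H2O2]_dilute = 4.372 × 10^-3 / 0.02000 = 0.2186 mol/L
Dilution factor = 100.0 / 9.944 = 10.06
[H2O2]_stock = 0.2186 × 10.06 = 2.198 mol/L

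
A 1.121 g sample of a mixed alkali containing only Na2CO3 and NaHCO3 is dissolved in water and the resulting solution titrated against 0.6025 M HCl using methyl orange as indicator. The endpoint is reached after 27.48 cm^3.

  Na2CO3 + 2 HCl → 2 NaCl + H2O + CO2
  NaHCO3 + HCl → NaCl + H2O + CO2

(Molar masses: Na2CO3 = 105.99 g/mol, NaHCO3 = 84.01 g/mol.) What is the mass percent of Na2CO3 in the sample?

41.14 %

n(HCl) = 0.02748 × 0.6025 = 0.01656 mol
Let x = n(Na2CO3), y = n(NaHCO3).
Titrant: 2x + 1y = 0.01656;  mass: 105.99x + 84.01y = 1.121
Solving, x = 4.352 × 10^-3 mol, y = 7.854 × 10^-3 mol
mass of Na2CO3 = 4.352 × 10^-3 × 105.99 = 0.4612 g
% Na2CO3 = 0.4612 / 1.121 × 100 = 41.14 %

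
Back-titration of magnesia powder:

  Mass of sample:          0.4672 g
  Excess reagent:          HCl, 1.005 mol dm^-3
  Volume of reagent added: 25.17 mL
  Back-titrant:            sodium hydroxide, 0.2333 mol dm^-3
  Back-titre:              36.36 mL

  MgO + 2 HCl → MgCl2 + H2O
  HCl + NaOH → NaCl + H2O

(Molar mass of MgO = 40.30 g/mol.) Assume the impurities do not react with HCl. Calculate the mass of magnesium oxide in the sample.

0.3388 g

n(HCl) added = 0.02517 × 1.005 = 0.02530 mol
n(NaOH) used in back-titration = 0.03636 × 0.2333 = 8.483 × 10^-3 mol
n(HCl) left over = 8.483 × 10^-3 mol (1:1 ratio)
n(HCl) consumed by analyte = 0.02530 − 8.483 × 10^-3 = 0.01681 mol
From the 1:2 ratio, n(MgO) = 1/2 × 0.01681 = 8.407 × 10^-3 mol
mass of MgO = 8.407 × 10^-3 × 40.30 = 0.3388 g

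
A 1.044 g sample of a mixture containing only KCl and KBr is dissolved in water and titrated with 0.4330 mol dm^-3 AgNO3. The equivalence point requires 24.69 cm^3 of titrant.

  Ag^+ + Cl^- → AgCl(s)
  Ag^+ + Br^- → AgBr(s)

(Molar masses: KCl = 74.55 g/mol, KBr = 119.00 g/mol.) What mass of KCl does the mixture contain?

0.3827 g

n(AgNO3) = 0.02469 × 0.4330 = 0.01069 mol
Let x = n(KCl), y = n(KBr).
Titrant: 1x + 1y = 0.01069;  mass: 74.55x + 119.00y = 1.044
Solving, x = 5.134 × 10^-3 mol, y = 5.557 × 10^-3 mol
mass of KCl = 5.134 × 10^-3 × 74.55 = 0.3827 g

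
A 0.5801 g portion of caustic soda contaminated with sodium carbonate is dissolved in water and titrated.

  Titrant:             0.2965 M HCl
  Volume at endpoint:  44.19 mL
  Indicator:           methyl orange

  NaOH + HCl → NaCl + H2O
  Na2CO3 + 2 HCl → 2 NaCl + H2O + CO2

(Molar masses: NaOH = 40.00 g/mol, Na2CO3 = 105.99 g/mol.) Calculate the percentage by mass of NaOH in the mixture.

60.63 %

n(HCl) = 0.04419 × 0.2965 = 0.01310 mol
Let x = n(NaOH), y = n(Na2CO3).
Titrant: 1x + 2y = 0.01310;  mass: 40.00x + 105.99y = 0.5801
Solving, x = 8.792 × 10^-3 mol, y = 2.155 × 10^-3 mol
mass of NaOH = 8.792 × 10^-3 × 40.00 = 0.3517 g
% NaOH = 0.3517 / 0.5801 × 100 = 60.63 %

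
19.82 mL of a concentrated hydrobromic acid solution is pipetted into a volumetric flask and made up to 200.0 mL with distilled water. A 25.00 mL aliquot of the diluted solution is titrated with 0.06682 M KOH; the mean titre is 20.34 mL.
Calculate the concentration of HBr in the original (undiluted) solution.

0.5486 M

HBr + KOH → KBr + H2O
n(KOH) = 0.02034 × 0.06682 = 1.359 × 10^-3 mol
n(HBr) in the aliquot = 1.359 × 10^-3 mol (1:1 ratio)
[HBr]_dilute = 1.359 × 10^-3 / 0.02500 = 0.05436 mol/L
Dilution factor = 200.0 / 19.82 = 10.09
[HBr]_stock = 0.05436 × 10.09 = 0.5486 mol/L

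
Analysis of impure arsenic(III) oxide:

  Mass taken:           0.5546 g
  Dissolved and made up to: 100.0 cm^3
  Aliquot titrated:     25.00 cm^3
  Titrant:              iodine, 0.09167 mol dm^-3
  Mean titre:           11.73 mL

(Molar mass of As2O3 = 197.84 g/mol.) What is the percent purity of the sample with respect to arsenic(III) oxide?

As2O3 + 2 I2 + 2 H2O → As2O5 + 4 HI
n(I2) per titration = 0.01173 × 0.09167 = 1.075 × 10^-3 mol
From the 1:2 ratio, n(As2O3) in each aliquot = 1/2 × 1.075 × 10^-3 = 5.376 × 10^-4 mol
n(As2O3) in the whole flask = 5.376 × 10^-4 × 100.0/25.00 = 2.151 × 10^-3 mol
mass of As2O3 = 2.151 × 10^-3 × 197.84 = 0.4255 g
% As2O3 = 0.4255 / 0.5546 × 100 = 76.72 %

76.72 %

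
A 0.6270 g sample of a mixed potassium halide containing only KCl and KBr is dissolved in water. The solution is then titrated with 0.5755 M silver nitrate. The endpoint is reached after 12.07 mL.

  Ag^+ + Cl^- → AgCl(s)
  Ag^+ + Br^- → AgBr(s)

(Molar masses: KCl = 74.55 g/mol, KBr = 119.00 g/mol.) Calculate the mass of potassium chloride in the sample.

0.3348 g

n(AgNO3) = 0.01207 × 0.5755 = 6.946 × 10^-3 mol
Let x = n(KCl), y = n(KBr).
Titrant: 1x + 1y = 6.946 × 10^-3;  mass: 74.55x + 119.00y = 0.6270
Solving, x = 4.491 × 10^-3 mol, y = 2.456 × 10^-3 mol
mass of KCl = 4.491 × 10^-3 × 74.55 = 0.3348 g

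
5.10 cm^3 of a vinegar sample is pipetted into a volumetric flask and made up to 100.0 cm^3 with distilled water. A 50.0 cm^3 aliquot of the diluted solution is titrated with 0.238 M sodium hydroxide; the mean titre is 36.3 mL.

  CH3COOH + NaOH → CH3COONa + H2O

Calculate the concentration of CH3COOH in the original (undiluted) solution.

3.39 M

n(NaOH) = 0.0363 × 0.238 = 8.64 × 10^-3 mol
n(CH3COOH) in the aliquot = 8.64 × 10^-3 mol (1:1 ratio)
[CH3COOH]_dilute = 8.64 × 10^-3 / 0.0500 = 0.173 mol/L
Dilution factor = 100.0 / 5.10 = 19.61
[CH3COOH]_stock = 0.173 × 19.61 = 3.39 mol/L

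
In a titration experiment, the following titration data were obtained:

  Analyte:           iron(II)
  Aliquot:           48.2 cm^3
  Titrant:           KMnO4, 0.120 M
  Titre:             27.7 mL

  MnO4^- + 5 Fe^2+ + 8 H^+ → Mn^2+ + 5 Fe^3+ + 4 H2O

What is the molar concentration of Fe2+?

0.345 M

n(KMnO4) = 0.0277 L × 0.120 mol/L = 3.32 × 10^-3 mol
From the 5:1 mole ratio, n(Fe2+) = 5/1 × 3.32 × 10^-3 = 0.0166 mol
[Fe2+] = 0.0166 mol / 0.0482 L = 0.345 mol/L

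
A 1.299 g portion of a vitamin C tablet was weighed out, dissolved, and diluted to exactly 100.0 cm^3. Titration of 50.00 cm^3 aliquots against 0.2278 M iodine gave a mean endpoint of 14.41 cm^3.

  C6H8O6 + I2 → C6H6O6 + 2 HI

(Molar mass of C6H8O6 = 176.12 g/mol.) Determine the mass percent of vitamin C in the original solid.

n(I2) per titration = 0.01441 × 0.2278 = 3.283 × 10^-3 mol
n(C6H8O6) in each aliquot = 3.283 × 10^-3 mol (1:1 ratio)
n(C6H8O6) in the whole flask = 3.283 × 10^-3 × 100.0/50.00 = 6.565 × 10^-3 mol
mass of C6H8O6 = 6.565 × 10^-3 × 176.12 = 1.156 g
% C6H8O6 = 1.156 / 1.299 × 100 = 89.01 %

89.01 %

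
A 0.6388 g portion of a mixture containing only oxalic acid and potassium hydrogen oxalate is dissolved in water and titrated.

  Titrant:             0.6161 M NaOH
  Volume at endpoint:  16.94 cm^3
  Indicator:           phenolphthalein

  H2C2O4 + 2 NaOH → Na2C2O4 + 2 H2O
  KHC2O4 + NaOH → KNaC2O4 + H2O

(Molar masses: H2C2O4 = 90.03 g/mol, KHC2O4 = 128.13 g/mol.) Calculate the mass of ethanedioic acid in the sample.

n(NaOH) = 0.01694 × 0.6161 = 0.01044 mol
Let x = n(H2C2O4), y = n(KHC2O4).
Titrant: 2x + 1y = 0.01044;  mass: 90.03x + 128.13y = 0.6388
Solving, x = 4.202 × 10^-3 mol, y = 2.033 × 10^-3 mol
mass of H2C2O4 = 4.202 × 10^-3 × 90.03 = 0.3783 g

0.3783 g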